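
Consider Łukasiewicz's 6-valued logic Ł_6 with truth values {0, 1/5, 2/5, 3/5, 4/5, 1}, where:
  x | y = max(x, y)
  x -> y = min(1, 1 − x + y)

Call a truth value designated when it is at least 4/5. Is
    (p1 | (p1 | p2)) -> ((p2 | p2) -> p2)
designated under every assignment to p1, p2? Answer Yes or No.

Yes

At p1 = 0, p2 = 1/5, for instance:
p1 | p2 = 0 | 1/5 = 1/5
p1 | (p1 | p2) = 0 | 1/5 = 1/5
p2 | p2 = 1/5 | 1/5 = 1/5
(p2 | p2) -> p2 = 1/5 -> 1/5 = 1
(p1 | (p1 | p2)) -> ((p2 | p2) -> p2) = 1/5 -> 1 = 1
and checking the remaining 35 assignments likewise gives ≥ 4/5 in every case.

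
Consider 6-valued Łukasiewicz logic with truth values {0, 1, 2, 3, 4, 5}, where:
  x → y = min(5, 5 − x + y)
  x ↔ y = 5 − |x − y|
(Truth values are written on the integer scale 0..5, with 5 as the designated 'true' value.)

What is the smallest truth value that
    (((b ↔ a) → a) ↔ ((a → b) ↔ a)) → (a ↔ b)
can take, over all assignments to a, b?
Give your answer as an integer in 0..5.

Take a = 2, b = 0:
b ↔ a = 0 ↔ 2 = 3
(b ↔ a) → a = 3 → 2 = 4
a → b = 2 → 0 = 3
(a → b) ↔ a = 3 ↔ 2 = 4
((b ↔ a) → a) ↔ ((a → b) ↔ a) = 4 ↔ 4 = 5
a ↔ b = 2 ↔ 0 = 3
(((b ↔ a) → a) ↔ ((a → b) ↔ a)) → (a ↔ b) = 5 → 3 = 3
No assignment yields a value below 3, so this is the minimum.

3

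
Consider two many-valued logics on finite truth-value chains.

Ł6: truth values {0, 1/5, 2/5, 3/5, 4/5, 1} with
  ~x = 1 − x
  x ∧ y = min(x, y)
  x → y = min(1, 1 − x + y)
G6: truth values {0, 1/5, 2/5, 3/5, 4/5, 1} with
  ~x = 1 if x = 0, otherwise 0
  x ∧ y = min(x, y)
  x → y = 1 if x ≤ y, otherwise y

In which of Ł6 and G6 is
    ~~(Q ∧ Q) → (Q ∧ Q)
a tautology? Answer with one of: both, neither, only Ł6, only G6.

In Ł6: every assignment gives 1 — tautology.
In G6: at Q = 1/5 the value is 1/5 — not a tautology.

only Ł6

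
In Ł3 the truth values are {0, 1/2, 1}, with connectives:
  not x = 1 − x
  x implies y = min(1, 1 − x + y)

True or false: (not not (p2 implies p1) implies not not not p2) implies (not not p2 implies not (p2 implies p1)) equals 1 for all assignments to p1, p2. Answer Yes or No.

p1 = 0, p2 = 0 ↦ 1
p1 = 0, p2 = 1/2 ↦ 1
p1 = 0, p2 = 1 ↦ 1
p1 = 1/2, p2 = 0 ↦ 1
p1 = 1/2, p2 = 1/2 ↦ 1
p1 = 1/2, p2 = 1 ↦ 1
p1 = 1, p2 = 0 ↦ 1
p1 = 1, p2 = 1/2 ↦ 1
p1 = 1, p2 = 1 ↦ 1
Every assignment gives a value ≥ 1.

Yes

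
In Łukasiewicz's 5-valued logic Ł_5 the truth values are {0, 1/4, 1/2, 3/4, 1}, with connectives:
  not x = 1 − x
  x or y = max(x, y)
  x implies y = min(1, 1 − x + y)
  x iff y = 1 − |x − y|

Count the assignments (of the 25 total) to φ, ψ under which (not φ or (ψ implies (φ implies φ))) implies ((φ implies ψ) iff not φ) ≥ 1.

9

value 1: 9 assignments (counts)
value 3/4: 7 assignments
value 1/2: 5 assignments
value 1/4: 3 assignments
value 0: 1 assignment
So 9 of the 25 assignments meet the threshold.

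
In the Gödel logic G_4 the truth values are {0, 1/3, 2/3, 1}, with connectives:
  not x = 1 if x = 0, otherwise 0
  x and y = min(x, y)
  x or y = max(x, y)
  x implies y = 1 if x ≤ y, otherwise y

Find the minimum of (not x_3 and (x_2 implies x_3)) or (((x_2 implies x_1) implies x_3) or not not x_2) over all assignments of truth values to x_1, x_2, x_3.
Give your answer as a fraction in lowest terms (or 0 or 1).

1/3

Take x_1 = 0, x_2 = 0, x_3 = 1/3:
not x_3 = not 1/3 = 0
x_2 implies x_3 = 0 implies 1/3 = 1
not x_3 and (x_2 implies x_3) = 0 and 1 = 0
x_2 implies x_1 = 0 implies 0 = 1
(x_2 implies x_1) implies x_3 = 1 implies 1/3 = 1/3
not x_2 = not 0 = 1
not not x_2 = not 1 = 0
((x_2 implies x_1) implies x_3) or not not x_2 = 1/3 or 0 = 1/3
(not x_3 and (x_2 implies x_3)) or (((x_2 implies x_1) implies x_3) or not not x_2) = 0 or 1/3 = 1/3
No assignment yields a value below 1/3, so this is the minimum.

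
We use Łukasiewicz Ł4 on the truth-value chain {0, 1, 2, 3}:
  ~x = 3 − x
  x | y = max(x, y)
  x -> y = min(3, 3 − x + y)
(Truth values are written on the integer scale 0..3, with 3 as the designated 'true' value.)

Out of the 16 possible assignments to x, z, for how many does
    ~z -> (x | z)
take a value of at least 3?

x = 0, z = 0 ↦ 0  <
x = 0, z = 1 ↦ 2  <
x = 0, z = 2 ↦ 3  ≥
x = 0, z = 3 ↦ 3  ≥
x = 1, z = 0 ↦ 1  <
x = 1, z = 1 ↦ 2  <
x = 1, z = 2 ↦ 3  ≥
x = 1, z = 3 ↦ 3  ≥
x = 2, z = 0 ↦ 2  <
x = 2, z = 1 ↦ 3  ≥
x = 2, z = 2 ↦ 3  ≥
x = 2, z = 3 ↦ 3  ≥
x = 3, z = 0 ↦ 3  ≥
x = 3, z = 1 ↦ 3  ≥
x = 3, z = 2 ↦ 3  ≥
x = 3, z = 3 ↦ 3  ≥
So 11 of the 16 assignments meet the threshold.

11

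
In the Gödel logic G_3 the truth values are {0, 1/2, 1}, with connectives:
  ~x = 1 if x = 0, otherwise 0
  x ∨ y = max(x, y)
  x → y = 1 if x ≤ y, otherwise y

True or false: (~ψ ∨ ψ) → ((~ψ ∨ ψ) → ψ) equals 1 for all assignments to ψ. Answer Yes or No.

No

Counterexample: take ψ = 0.
~ψ = ~0 = 1
~ψ ∨ ψ = 1 ∨ 0 = 1
~ψ = ~0 = 1
~ψ ∨ ψ = 1 ∨ 0 = 1
(~ψ ∨ ψ) → ψ = 1 → 0 = 0
(~ψ ∨ ψ) → ((~ψ ∨ ψ) → ψ) = 1 → 0 = 0
This gives 0 ≠ 1.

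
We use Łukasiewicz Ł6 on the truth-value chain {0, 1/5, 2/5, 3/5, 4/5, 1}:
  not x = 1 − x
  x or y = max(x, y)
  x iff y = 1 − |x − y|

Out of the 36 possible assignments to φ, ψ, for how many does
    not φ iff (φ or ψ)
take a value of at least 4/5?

value 1: 3 assignments (counts)
value 4/5: 11 assignments (counts)
value 3/5: 4 assignments
value 2/5: 9 assignments
value 1/5: 2 assignments
value 0: 7 assignments
So 14 of the 36 assignments meet the threshold.

14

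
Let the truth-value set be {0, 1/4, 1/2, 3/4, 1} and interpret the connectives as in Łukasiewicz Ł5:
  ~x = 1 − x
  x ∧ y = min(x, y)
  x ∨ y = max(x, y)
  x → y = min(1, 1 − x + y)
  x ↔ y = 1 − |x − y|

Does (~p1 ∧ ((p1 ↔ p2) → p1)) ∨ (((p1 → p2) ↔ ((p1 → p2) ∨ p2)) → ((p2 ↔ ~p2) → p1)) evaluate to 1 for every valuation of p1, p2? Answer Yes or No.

Counterexample: take p1 = 0, p2 = 1/4.
~p1 = ~0 = 1
p1 ↔ p2 = 0 ↔ 1/4 = 3/4
(p1 ↔ p2) → p1 = 3/4 → 0 = 1/4
~p1 ∧ ((p1 ↔ p2) → p1) = 1 ∧ 1/4 = 1/4
p1 → p2 = 0 → 1/4 = 1
p1 → p2 = 0 → 1/4 = 1
(p1 → p2) ∨ p2 = 1 ∨ 1/4 = 1
(p1 → p2) ↔ ((p1 → p2) ∨ p2) = 1 ↔ 1 = 1
~p2 = ~1/4 = 3/4
p2 ↔ ~p2 = 1/4 ↔ 3/4 = 1/2
(p2 ↔ ~p2) → p1 = 1/2 → 0 = 1/2
((p1 → p2) ↔ ((p1 → p2) ∨ p2)) → ((p2 ↔ ~p2) → p1) = 1 → 1/2 = 1/2
(~p1 ∧ ((p1 ↔ p2) → p1)) ∨ (((p1 → p2) ↔ ((p1 → p2) ∨ p2)) → ((p2 ↔ ~p2) → p1)) = 1/4 ∨ 1/2 = 1/2
This gives 1/2 ≠ 1.

No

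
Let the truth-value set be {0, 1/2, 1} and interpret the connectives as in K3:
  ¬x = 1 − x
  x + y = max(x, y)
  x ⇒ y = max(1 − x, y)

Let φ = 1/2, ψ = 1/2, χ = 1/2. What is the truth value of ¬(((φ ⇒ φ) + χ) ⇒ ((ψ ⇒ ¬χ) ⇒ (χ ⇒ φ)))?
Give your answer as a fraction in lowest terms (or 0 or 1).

1/2

φ ⇒ φ = 1/2 ⇒ 1/2 = 1/2
(φ ⇒ φ) + χ = 1/2 + 1/2 = 1/2
¬χ = ¬1/2 = 1/2
ψ ⇒ ¬χ = 1/2 ⇒ 1/2 = 1/2
χ ⇒ φ = 1/2 ⇒ 1/2 = 1/2
(ψ ⇒ ¬χ) ⇒ (χ ⇒ φ) = 1/2 ⇒ 1/2 = 1/2
((φ ⇒ φ) + χ) ⇒ ((ψ ⇒ ¬χ) ⇒ (χ ⇒ φ)) = 1/2 ⇒ 1/2 = 1/2
¬(((φ ⇒ φ) + χ) ⇒ ((ψ ⇒ ¬χ) ⇒ (χ ⇒ φ))) = ¬1/2 = 1/2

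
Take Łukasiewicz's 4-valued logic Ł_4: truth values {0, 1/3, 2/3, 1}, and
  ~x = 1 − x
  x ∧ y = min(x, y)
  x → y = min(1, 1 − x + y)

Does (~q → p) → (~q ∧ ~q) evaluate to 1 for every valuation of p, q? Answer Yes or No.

Counterexample: take p = 0, q = 2/3.
~q = ~2/3 = 1/3
~q → p = 1/3 → 0 = 2/3
~q = ~2/3 = 1/3
~q = ~2/3 = 1/3
~q ∧ ~q = 1/3 ∧ 1/3 = 1/3
(~q → p) → (~q ∧ ~q) = 2/3 → 1/3 = 2/3
This gives 2/3 ≠ 1.

No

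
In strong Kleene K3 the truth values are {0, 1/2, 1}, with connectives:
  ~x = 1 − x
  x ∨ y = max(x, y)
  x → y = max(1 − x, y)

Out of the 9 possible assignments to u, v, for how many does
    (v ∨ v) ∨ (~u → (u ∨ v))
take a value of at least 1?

u = 0, v = 0 ↦ 0  <
u = 0, v = 1/2 ↦ 1/2  <
u = 0, v = 1 ↦ 1  ≥
u = 1/2, v = 0 ↦ 1/2  <
u = 1/2, v = 1/2 ↦ 1/2  <
u = 1/2, v = 1 ↦ 1  ≥
u = 1, v = 0 ↦ 1  ≥
u = 1, v = 1/2 ↦ 1  ≥
u = 1, v = 1 ↦ 1  ≥
So 5 of the 9 assignments meet the threshold.

5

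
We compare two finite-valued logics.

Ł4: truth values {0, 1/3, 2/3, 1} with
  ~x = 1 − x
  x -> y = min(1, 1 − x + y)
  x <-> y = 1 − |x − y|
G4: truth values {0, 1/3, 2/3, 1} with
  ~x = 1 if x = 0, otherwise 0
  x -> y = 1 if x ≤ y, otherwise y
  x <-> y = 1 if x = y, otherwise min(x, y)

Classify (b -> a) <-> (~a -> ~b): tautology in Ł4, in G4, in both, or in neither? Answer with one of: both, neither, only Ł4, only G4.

only Ł4

In Ł4: every assignment gives 1 — tautology.
In G4: at a = 1/3, b = 2/3 the value is 1/3 — not a tautology.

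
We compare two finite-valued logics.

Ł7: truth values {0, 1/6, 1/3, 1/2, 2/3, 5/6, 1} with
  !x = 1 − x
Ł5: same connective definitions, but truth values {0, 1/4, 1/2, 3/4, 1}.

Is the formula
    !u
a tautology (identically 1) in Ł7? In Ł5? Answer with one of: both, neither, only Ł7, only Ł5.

neither

In Ł7: at u = 1/6 the value is 5/6 — not a tautology.
In Ł5: at u = 1/4 the value is 3/4 — not a tautology.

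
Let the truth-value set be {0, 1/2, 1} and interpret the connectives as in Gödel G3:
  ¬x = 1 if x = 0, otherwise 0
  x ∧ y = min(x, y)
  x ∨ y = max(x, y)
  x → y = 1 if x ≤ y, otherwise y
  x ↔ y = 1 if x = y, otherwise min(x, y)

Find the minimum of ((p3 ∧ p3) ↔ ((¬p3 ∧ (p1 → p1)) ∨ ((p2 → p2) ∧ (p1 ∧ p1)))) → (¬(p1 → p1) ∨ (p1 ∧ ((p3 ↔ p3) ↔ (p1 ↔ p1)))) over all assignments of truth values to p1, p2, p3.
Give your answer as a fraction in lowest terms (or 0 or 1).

Take p1 = 1/2, p2 = 0, p3 = 1/2:
p3 ∧ p3 = 1/2 ∧ 1/2 = 1/2
¬p3 = ¬1/2 = 0
p1 → p1 = 1/2 → 1/2 = 1
¬p3 ∧ (p1 → p1) = 0 ∧ 1 = 0
p2 → p2 = 0 → 0 = 1
p1 ∧ p1 = 1/2 ∧ 1/2 = 1/2
(p2 → p2) ∧ (p1 ∧ p1) = 1 ∧ 1/2 = 1/2
(¬p3 ∧ (p1 → p1)) ∨ ((p2 → p2) ∧ (p1 ∧ p1)) = 0 ∨ 1/2 = 1/2
(p3 ∧ p3) ↔ ((¬p3 ∧ (p1 → p1)) ∨ ((p2 → p2) ∧ (p1 ∧ p1))) = 1/2 ↔ 1/2 = 1
p1 → p1 = 1/2 → 1/2 = 1
¬(p1 → p1) = ¬1 = 0
p3 ↔ p3 = 1/2 ↔ 1/2 = 1
p1 ↔ p1 = 1/2 ↔ 1/2 = 1
(p3 ↔ p3) ↔ (p1 ↔ p1) = 1 ↔ 1 = 1
p1 ∧ ((p3 ↔ p3) ↔ (p1 ↔ p1)) = 1/2 ∧ 1 = 1/2
¬(p1 → p1) ∨ (p1 ∧ ((p3 ↔ p3) ↔ (p1 ↔ p1))) = 0 ∨ 1/2 = 1/2
((p3 ∧ p3) ↔ ((¬p3 ∧ (p1 → p1)) ∨ ((p2 → p2) ∧ (p1 ∧ p1)))) → (¬(p1 → p1) ∨ (p1 ∧ ((p3 ↔ p3) ↔ (p1 ↔ p1)))) = 1 → 1/2 = 1/2
No assignment yields a value below 1/2, so this is the minimum.

1/2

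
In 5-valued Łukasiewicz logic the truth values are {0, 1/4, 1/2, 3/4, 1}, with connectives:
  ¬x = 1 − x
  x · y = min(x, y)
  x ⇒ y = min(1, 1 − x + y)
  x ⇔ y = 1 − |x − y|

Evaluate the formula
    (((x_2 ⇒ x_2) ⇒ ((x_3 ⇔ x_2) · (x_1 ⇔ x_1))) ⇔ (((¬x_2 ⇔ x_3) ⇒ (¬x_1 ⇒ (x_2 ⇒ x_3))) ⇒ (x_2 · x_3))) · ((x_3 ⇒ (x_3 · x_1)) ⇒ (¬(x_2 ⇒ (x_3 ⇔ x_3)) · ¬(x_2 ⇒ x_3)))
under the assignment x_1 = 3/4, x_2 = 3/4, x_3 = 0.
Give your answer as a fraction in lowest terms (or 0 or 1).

x_2 ⇒ x_2 = 3/4 ⇒ 3/4 = 1
x_3 ⇔ x_2 = 0 ⇔ 3/4 = 1/4
x_1 ⇔ x_1 = 3/4 ⇔ 3/4 = 1
(x_3 ⇔ x_2) · (x_1 ⇔ x_1) = 1/4 · 1 = 1/4
(x_2 ⇒ x_2) ⇒ ((x_3 ⇔ x_2) · (x_1 ⇔ x_1)) = 1 ⇒ 1/4 = 1/4
¬x_2 = ¬3/4 = 1/4
¬x_2 ⇔ x_3 = 1/4 ⇔ 0 = 3/4
¬x_1 = ¬3/4 = 1/4
x_2 ⇒ x_3 = 3/4 ⇒ 0 = 1/4
¬x_1 ⇒ (x_2 ⇒ x_3) = 1/4 ⇒ 1/4 = 1
(¬x_2 ⇔ x_3) ⇒ (¬x_1 ⇒ (x_2 ⇒ x_3)) = 3/4 ⇒ 1 = 1
x_2 · x_3 = 3/4 · 0 = 0
((¬x_2 ⇔ x_3) ⇒ (¬x_1 ⇒ (x_2 ⇒ x_3))) ⇒ (x_2 · x_3) = 1 ⇒ 0 = 0
((x_2 ⇒ x_2) ⇒ ((x_3 ⇔ x_2) · (x_1 ⇔ x_1))) ⇔ (((¬x_2 ⇔ x_3) ⇒ (¬x_1 ⇒ (x_2 ⇒ x_3))) ⇒ (x_2 · x_3)) = 1/4 ⇔ 0 = 3/4
x_3 · x_1 = 0 · 3/4 = 0
x_3 ⇒ (x_3 · x_1) = 0 ⇒ 0 = 1
x_3 ⇔ x_3 = 0 ⇔ 0 = 1
x_2 ⇒ (x_3 ⇔ x_3) = 3/4 ⇒ 1 = 1
¬(x_2 ⇒ (x_3 ⇔ x_3)) = ¬1 = 0
x_2 ⇒ x_3 = 3/4 ⇒ 0 = 1/4
¬(x_2 ⇒ x_3) = ¬1/4 = 3/4
¬(x_2 ⇒ (x_3 ⇔ x_3)) · ¬(x_2 ⇒ x_3) = 0 · 3/4 = 0
(x_3 ⇒ (x_3 · x_1)) ⇒ (¬(x_2 ⇒ (x_3 ⇔ x_3)) · ¬(x_2 ⇒ x_3)) = 1 ⇒ 0 = 0
(((x_2 ⇒ x_2) ⇒ ((x_3 ⇔ x_2) · (x_1 ⇔ x_1))) ⇔ (((¬x_2 ⇔ x_3) ⇒ (¬x_1 ⇒ (x_2 ⇒ x_3))) ⇒ (x_2 · x_3))) · ((x_3 ⇒ (x_3 · x_1)) ⇒ (¬(x_2 ⇒ (x_3 ⇔ x_3)) · ¬(x_2 ⇒ x_3))) = 3/4 · 0 = 0

0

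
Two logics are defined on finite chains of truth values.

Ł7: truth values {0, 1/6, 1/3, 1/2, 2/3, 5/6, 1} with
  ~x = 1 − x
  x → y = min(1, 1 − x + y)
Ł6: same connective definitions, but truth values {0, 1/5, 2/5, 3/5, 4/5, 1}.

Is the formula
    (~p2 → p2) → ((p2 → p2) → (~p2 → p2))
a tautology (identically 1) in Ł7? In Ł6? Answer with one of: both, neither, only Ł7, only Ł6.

In Ł7: every assignment gives 1 — tautology.
In Ł6: every assignment gives 1 — tautology.

both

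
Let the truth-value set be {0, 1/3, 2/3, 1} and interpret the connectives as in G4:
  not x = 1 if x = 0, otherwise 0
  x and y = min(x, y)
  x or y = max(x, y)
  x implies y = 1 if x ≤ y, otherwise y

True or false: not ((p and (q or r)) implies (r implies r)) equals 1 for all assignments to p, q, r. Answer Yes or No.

Counterexample: take p = 0, q = 0, r = 0.
q or r = 0 or 0 = 0
p and (q or r) = 0 and 0 = 0
r implies r = 0 implies 0 = 1
(p and (q or r)) implies (r implies r) = 0 implies 1 = 1
not ((p and (q or r)) implies (r implies r)) = not 1 = 0
This gives 0 ≠ 1.

No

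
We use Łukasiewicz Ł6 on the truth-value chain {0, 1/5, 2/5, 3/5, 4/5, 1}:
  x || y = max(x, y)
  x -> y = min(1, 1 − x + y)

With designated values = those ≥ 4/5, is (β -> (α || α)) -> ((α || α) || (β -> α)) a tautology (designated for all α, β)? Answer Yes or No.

At α = 3/5, β = 3/5, for instance:
α || α = 3/5 || 3/5 = 3/5
β -> (α || α) = 3/5 -> 3/5 = 1
α || α = 3/5 || 3/5 = 3/5
β -> α = 3/5 -> 3/5 = 1
(α || α) || (β -> α) = 3/5 || 1 = 1
(β -> (α || α)) -> ((α || α) || (β -> α)) = 1 -> 1 = 1
and checking the remaining 35 assignments likewise gives ≥ 4/5 in every case.

Yes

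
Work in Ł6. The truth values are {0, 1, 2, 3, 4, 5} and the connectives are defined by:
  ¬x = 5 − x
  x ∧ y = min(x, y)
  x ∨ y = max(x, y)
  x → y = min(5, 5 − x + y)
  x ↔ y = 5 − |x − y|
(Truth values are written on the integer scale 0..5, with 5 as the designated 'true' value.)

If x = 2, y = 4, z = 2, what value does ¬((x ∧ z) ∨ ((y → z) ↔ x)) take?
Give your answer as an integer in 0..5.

1

x ∧ z = 2 ∧ 2 = 2
y → z = 4 → 2 = 3
(y → z) ↔ x = 3 ↔ 2 = 4
(x ∧ z) ∨ ((y → z) ↔ x) = 2 ∨ 4 = 4
¬((x ∧ z) ∨ ((y → z) ↔ x)) = ¬4 = 1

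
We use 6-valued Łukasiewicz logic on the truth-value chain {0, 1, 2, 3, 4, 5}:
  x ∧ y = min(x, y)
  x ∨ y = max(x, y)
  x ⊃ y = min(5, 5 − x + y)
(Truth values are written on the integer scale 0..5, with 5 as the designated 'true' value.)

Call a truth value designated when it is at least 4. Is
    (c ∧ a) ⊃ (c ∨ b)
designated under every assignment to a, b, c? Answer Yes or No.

Yes

At a = 0, b = 1, c = 2, for instance:
c ∧ a = 2 ∧ 0 = 0
c ∨ b = 2 ∨ 1 = 2
(c ∧ a) ⊃ (c ∨ b) = 0 ⊃ 2 = 5
and checking the remaining 215 assignments likewise gives ≥ 4 in every case.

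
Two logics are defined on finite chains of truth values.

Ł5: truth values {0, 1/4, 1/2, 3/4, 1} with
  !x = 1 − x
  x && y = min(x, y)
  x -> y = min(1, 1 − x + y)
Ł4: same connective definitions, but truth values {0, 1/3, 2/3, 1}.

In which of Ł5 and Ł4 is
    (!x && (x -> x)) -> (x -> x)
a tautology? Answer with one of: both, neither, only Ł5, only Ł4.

In Ł5: every assignment gives 1 — tautology.
In Ł4: every assignment gives 1 — tautology.

both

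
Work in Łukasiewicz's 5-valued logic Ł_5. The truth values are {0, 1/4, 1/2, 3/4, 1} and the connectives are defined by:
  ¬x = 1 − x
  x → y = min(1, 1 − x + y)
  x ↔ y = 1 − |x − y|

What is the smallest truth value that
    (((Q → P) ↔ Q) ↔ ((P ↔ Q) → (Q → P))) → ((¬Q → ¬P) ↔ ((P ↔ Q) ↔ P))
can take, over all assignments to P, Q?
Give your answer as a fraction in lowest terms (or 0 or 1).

1/2

Take P = 0, Q = 1/2:
Q → P = 1/2 → 0 = 1/2
(Q → P) ↔ Q = 1/2 ↔ 1/2 = 1
P ↔ Q = 0 ↔ 1/2 = 1/2
Q → P = 1/2 → 0 = 1/2
(P ↔ Q) → (Q → P) = 1/2 → 1/2 = 1
((Q → P) ↔ Q) ↔ ((P ↔ Q) → (Q → P)) = 1 ↔ 1 = 1
¬Q = ¬1/2 = 1/2
¬P = ¬0 = 1
¬Q → ¬P = 1/2 → 1 = 1
P ↔ Q = 0 ↔ 1/2 = 1/2
(P ↔ Q) ↔ P = 1/2 ↔ 0 = 1/2
(¬Q → ¬P) ↔ ((P ↔ Q) ↔ P) = 1 ↔ 1/2 = 1/2
(((Q → P) ↔ Q) ↔ ((P ↔ Q) → (Q → P))) → ((¬Q → ¬P) ↔ ((P ↔ Q) ↔ P)) = 1 → 1/2 = 1/2
No assignment yields a value below 1/2, so this is the minimum.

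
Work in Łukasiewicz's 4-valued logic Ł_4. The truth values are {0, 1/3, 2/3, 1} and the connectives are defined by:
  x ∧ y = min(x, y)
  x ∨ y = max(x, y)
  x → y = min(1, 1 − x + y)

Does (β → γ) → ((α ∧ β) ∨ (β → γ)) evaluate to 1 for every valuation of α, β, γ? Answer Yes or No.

At α = 1, β = 1/3, γ = 2/3, for instance:
β → γ = 1/3 → 2/3 = 1
α ∧ β = 1 ∧ 1/3 = 1/3
(α ∧ β) ∨ (β → γ) = 1/3 ∨ 1 = 1
(β → γ) → ((α ∧ β) ∨ (β → γ)) = 1 → 1 = 1
and checking the remaining 63 assignments likewise gives ≥ 1 in every case.

Yes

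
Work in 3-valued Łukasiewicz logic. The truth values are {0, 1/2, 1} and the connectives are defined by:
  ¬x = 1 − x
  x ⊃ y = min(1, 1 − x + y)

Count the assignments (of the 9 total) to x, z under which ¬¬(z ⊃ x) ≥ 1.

x = 0, z = 0 ↦ 1  ≥
x = 0, z = 1/2 ↦ 1/2  <
x = 0, z = 1 ↦ 0  <
x = 1/2, z = 0 ↦ 1  ≥
x = 1/2, z = 1/2 ↦ 1  ≥
x = 1/2, z = 1 ↦ 1/2  <
x = 1, z = 0 ↦ 1  ≥
x = 1, z = 1/2 ↦ 1  ≥
x = 1, z = 1 ↦ 1  ≥
So 6 of the 9 assignments meet the threshold.

6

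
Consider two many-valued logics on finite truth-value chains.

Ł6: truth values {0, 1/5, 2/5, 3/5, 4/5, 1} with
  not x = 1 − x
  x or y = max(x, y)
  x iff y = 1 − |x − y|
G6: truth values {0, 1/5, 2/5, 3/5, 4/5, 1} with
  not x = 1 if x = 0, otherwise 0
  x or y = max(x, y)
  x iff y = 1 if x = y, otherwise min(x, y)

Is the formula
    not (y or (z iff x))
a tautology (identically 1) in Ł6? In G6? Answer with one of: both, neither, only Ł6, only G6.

In Ł6: at x = 0, y = 0, z = 0 the value is 0 — not a tautology.
In G6: at x = 0, y = 0, z = 0 the value is 0 — not a tautology.

neither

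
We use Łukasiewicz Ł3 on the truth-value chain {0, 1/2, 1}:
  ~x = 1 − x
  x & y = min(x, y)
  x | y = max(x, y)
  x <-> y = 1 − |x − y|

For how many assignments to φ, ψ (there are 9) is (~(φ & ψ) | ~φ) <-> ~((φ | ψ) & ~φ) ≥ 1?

φ = 0, ψ = 0 ↦ 1  ≥
φ = 0, ψ = 1/2 ↦ 1/2  <
φ = 0, ψ = 1 ↦ 0  <
φ = 1/2, ψ = 0 ↦ 1/2  <
φ = 1/2, ψ = 1/2 ↦ 1  ≥
φ = 1/2, ψ = 1 ↦ 1  ≥
φ = 1, ψ = 0 ↦ 1  ≥
φ = 1, ψ = 1/2 ↦ 1/2  <
φ = 1, ψ = 1 ↦ 0  <
So 4 of the 9 assignments meet the threshold.

4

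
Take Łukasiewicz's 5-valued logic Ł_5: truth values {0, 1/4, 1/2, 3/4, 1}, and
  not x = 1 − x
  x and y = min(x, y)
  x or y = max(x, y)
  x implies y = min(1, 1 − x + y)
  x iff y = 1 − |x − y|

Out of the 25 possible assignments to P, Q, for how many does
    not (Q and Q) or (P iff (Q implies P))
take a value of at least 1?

13

value 1: 13 assignments (counts)
value 3/4: 9 assignments
value 1/2: 3 assignments
So 13 of the 25 assignments meet the threshold.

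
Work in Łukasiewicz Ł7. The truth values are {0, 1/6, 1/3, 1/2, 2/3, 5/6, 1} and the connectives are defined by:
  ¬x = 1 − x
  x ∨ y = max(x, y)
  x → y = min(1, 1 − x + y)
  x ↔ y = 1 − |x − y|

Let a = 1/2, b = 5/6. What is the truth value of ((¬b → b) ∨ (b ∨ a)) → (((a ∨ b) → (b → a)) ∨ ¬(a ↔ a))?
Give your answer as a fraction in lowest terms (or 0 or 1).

5/6

¬b = ¬5/6 = 1/6
¬b → b = 1/6 → 5/6 = 1
b ∨ a = 5/6 ∨ 1/2 = 5/6
(¬b → b) ∨ (b ∨ a) = 1 ∨ 5/6 = 1
a ∨ b = 1/2 ∨ 5/6 = 5/6
b → a = 5/6 → 1/2 = 2/3
(a ∨ b) → (b → a) = 5/6 → 2/3 = 5/6
a ↔ a = 1/2 ↔ 1/2 = 1
¬(a ↔ a) = ¬1 = 0
((a ∨ b) → (b → a)) ∨ ¬(a ↔ a) = 5/6 ∨ 0 = 5/6
((¬b → b) ∨ (b ∨ a)) → (((a ∨ b) → (b → a)) ∨ ¬(a ↔ a)) = 1 → 5/6 = 5/6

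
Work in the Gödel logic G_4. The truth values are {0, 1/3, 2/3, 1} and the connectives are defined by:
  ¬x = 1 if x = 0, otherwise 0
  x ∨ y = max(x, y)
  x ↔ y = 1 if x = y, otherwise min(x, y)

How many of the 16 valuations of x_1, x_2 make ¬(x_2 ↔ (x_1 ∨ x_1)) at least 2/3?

6

x_1 = 0, x_2 = 0 ↦ 0  <
x_1 = 0, x_2 = 1/3 ↦ 1  ≥
x_1 = 0, x_2 = 2/3 ↦ 1  ≥
x_1 = 0, x_2 = 1 ↦ 1  ≥
x_1 = 1/3, x_2 = 0 ↦ 1  ≥
x_1 = 1/3, x_2 = 1/3 ↦ 0  <
x_1 = 1/3, x_2 = 2/3 ↦ 0  <
x_1 = 1/3, x_2 = 1 ↦ 0  <
x_1 = 2/3, x_2 = 0 ↦ 1  ≥
x_1 = 2/3, x_2 = 1/3 ↦ 0  <
x_1 = 2/3, x_2 = 2/3 ↦ 0  <
x_1 = 2/3, x_2 = 1 ↦ 0  <
x_1 = 1, x_2 = 0 ↦ 1  ≥
x_1 = 1, x_2 = 1/3 ↦ 0  <
x_1 = 1, x_2 = 2/3 ↦ 0  <
x_1 = 1, x_2 = 1 ↦ 0  <
So 6 of the 16 assignments meet the threshold.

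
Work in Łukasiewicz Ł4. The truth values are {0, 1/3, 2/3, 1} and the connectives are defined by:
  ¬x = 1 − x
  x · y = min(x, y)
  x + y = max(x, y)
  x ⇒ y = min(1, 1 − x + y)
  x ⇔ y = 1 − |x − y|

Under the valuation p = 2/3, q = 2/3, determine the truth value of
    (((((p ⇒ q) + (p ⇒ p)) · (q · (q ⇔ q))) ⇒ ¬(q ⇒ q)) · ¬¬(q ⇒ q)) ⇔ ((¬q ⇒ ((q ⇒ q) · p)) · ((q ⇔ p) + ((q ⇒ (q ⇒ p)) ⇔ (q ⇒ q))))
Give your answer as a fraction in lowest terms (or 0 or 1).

p ⇒ q = 2/3 ⇒ 2/3 = 1
p ⇒ p = 2/3 ⇒ 2/3 = 1
(p ⇒ q) + (p ⇒ p) = 1 + 1 = 1
q ⇔ q = 2/3 ⇔ 2/3 = 1
q · (q ⇔ q) = 2/3 · 1 = 2/3
((p ⇒ q) + (p ⇒ p)) · (q · (q ⇔ q)) = 1 · 2/3 = 2/3
q ⇒ q = 2/3 ⇒ 2/3 = 1
¬(q ⇒ q) = ¬1 = 0
(((p ⇒ q) + (p ⇒ p)) · (q · (q ⇔ q))) ⇒ ¬(q ⇒ q) = 2/3 ⇒ 0 = 1/3
q ⇒ q = 2/3 ⇒ 2/3 = 1
¬(q ⇒ q) = ¬1 = 0
¬¬(q ⇒ q) = ¬0 = 1
((((p ⇒ q) + (p ⇒ p)) · (q · (q ⇔ q))) ⇒ ¬(q ⇒ q)) · ¬¬(q ⇒ q) = 1/3 · 1 = 1/3
¬q = ¬2/3 = 1/3
q ⇒ q = 2/3 ⇒ 2/3 = 1
(q ⇒ q) · p = 1 · 2/3 = 2/3
¬q ⇒ ((q ⇒ q) · p) = 1/3 ⇒ 2/3 = 1
q ⇔ p = 2/3 ⇔ 2/3 = 1
q ⇒ p = 2/3 ⇒ 2/3 = 1
q ⇒ (q ⇒ p) = 2/3 ⇒ 1 = 1
q ⇒ q = 2/3 ⇒ 2/3 = 1
(q ⇒ (q ⇒ p)) ⇔ (q ⇒ q) = 1 ⇔ 1 = 1
(q ⇔ p) + ((q ⇒ (q ⇒ p)) ⇔ (q ⇒ q)) = 1 + 1 = 1
(¬q ⇒ ((q ⇒ q) · p)) · ((q ⇔ p) + ((q ⇒ (q ⇒ p)) ⇔ (q ⇒ q))) = 1 · 1 = 1
(((((p ⇒ q) + (p ⇒ p)) · (q · (q ⇔ q))) ⇒ ¬(q ⇒ q)) · ¬¬(q ⇒ q)) ⇔ ((¬q ⇒ ((q ⇒ q) · p)) · ((q ⇔ p) + ((q ⇒ (q ⇒ p)) ⇔ (q ⇒ q)))) = 1/3 ⇔ 1 = 1/3

1/3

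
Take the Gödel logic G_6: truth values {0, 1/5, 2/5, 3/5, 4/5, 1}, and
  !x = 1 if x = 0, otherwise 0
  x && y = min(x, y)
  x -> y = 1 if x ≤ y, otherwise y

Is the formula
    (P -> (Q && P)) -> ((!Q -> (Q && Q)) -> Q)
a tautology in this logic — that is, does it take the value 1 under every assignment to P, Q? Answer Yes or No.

Counterexample: take P = 0, Q = 1/5.
Q && P = 1/5 && 0 = 0
P -> (Q && P) = 0 -> 0 = 1
!Q = !1/5 = 0
Q && Q = 1/5 && 1/5 = 1/5
!Q -> (Q && Q) = 0 -> 1/5 = 1
(!Q -> (Q && Q)) -> Q = 1 -> 1/5 = 1/5
(P -> (Q && P)) -> ((!Q -> (Q && Q)) -> Q) = 1 -> 1/5 = 1/5
This gives 1/5 ≠ 1.

No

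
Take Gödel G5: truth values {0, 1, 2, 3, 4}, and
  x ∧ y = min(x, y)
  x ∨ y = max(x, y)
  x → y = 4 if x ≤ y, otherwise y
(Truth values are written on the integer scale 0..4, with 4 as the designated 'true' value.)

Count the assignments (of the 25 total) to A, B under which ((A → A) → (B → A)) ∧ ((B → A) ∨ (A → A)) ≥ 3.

value 4: 15 assignments (counts)
value 3: 1 assignment (counts)
value 2: 2 assignments
value 1: 3 assignments
value 0: 4 assignments
So 16 of the 25 assignments meet the threshold.

16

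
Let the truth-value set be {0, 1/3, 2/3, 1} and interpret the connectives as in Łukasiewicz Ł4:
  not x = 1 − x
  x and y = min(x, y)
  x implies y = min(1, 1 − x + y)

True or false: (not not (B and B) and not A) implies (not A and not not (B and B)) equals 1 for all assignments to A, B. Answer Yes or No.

A = 0, B = 0 ↦ 1
A = 0, B = 1/3 ↦ 1
A = 0, B = 2/3 ↦ 1
A = 0, B = 1 ↦ 1
A = 1/3, B = 0 ↦ 1
A = 1/3, B = 1/3 ↦ 1
A = 1/3, B = 2/3 ↦ 1
A = 1/3, B = 1 ↦ 1
A = 2/3, B = 0 ↦ 1
A = 2/3, B = 1/3 ↦ 1
A = 2/3, B = 2/3 ↦ 1
A = 2/3, B = 1 ↦ 1
A = 1, B = 0 ↦ 1
A = 1, B = 1/3 ↦ 1
A = 1, B = 2/3 ↦ 1
A = 1, B = 1 ↦ 1
Every assignment gives a value ≥ 1.

Yes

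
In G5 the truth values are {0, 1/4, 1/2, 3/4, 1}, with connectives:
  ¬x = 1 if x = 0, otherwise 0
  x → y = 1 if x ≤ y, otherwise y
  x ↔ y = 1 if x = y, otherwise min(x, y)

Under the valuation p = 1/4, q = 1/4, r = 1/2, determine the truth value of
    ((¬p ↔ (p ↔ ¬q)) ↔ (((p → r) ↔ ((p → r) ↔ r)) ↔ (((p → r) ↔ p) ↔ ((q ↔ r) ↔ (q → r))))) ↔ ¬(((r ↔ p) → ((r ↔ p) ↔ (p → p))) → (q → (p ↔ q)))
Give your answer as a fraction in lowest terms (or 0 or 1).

0

¬p = ¬1/4 = 0
¬q = ¬1/4 = 0
p ↔ ¬q = 1/4 ↔ 0 = 0
¬p ↔ (p ↔ ¬q) = 0 ↔ 0 = 1
p → r = 1/4 → 1/2 = 1
p → r = 1/4 → 1/2 = 1
(p → r) ↔ r = 1 ↔ 1/2 = 1/2
(p → r) ↔ ((p → r) ↔ r) = 1 ↔ 1/2 = 1/2
p → r = 1/4 → 1/2 = 1
(p → r) ↔ p = 1 ↔ 1/4 = 1/4
q ↔ r = 1/4 ↔ 1/2 = 1/4
q → r = 1/4 → 1/2 = 1
(q ↔ r) ↔ (q → r) = 1/4 ↔ 1 = 1/4
((p → r) ↔ p) ↔ ((q ↔ r) ↔ (q → r)) = 1/4 ↔ 1/4 = 1
((p → r) ↔ ((p → r) ↔ r)) ↔ (((p → r) ↔ p) ↔ ((q ↔ r) ↔ (q → r))) = 1/2 ↔ 1 = 1/2
(¬p ↔ (p ↔ ¬q)) ↔ (((p → r) ↔ ((p → r) ↔ r)) ↔ (((p → r) ↔ p) ↔ ((q ↔ r) ↔ (q → r)))) = 1 ↔ 1/2 = 1/2
r ↔ p = 1/2 ↔ 1/4 = 1/4
r ↔ p = 1/2 ↔ 1/4 = 1/4
p → p = 1/4 → 1/4 = 1
(r ↔ p) ↔ (p → p) = 1/4 ↔ 1 = 1/4
(r ↔ p) → ((r ↔ p) ↔ (p → p)) = 1/4 → 1/4 = 1
p ↔ q = 1/4 ↔ 1/4 = 1
q → (p ↔ q) = 1/4 → 1 = 1
((r ↔ p) → ((r ↔ p) ↔ (p → p))) → (q → (p ↔ q)) = 1 → 1 = 1
¬(((r ↔ p) → ((r ↔ p) ↔ (p → p))) → (q → (p ↔ q))) = ¬1 = 0
((¬p ↔ (p ↔ ¬q)) ↔ (((p → r) ↔ ((p → r) ↔ r)) ↔ (((p → r) ↔ p) ↔ ((q ↔ r) ↔ (q → r))))) ↔ ¬(((r ↔ p) → ((r ↔ p) ↔ (p → p))) → (q → (p ↔ q))) = 1/2 ↔ 0 = 0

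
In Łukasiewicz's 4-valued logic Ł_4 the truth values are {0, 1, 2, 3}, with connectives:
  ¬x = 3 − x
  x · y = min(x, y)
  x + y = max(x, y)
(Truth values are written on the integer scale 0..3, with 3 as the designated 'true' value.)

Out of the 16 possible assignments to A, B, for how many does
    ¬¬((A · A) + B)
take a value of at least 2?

12

A = 0, B = 0 ↦ 0  <
A = 0, B = 1 ↦ 1  <
A = 0, B = 2 ↦ 2  ≥
A = 0, B = 3 ↦ 3  ≥
A = 1, B = 0 ↦ 1  <
A = 1, B = 1 ↦ 1  <
A = 1, B = 2 ↦ 2  ≥
A = 1, B = 3 ↦ 3  ≥
A = 2, B = 0 ↦ 2  ≥
A = 2, B = 1 ↦ 2  ≥
A = 2, B = 2 ↦ 2  ≥
A = 2, B = 3 ↦ 3  ≥
A = 3, B = 0 ↦ 3  ≥
A = 3, B = 1 ↦ 3  ≥
A = 3, B = 2 ↦ 3  ≥
A = 3, B = 3 ↦ 3  ≥
So 12 of the 16 assignments meet the threshold.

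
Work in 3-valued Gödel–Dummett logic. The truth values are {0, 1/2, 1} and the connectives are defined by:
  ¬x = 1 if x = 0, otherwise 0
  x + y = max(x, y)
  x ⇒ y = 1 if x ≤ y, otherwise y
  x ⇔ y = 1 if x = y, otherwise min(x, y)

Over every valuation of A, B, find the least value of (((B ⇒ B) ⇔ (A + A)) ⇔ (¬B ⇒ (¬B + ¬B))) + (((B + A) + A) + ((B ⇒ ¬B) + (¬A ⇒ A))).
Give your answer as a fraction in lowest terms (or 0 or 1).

Take A = 0, B = 1/2:
B ⇒ B = 1/2 ⇒ 1/2 = 1
A + A = 0 + 0 = 0
(B ⇒ B) ⇔ (A + A) = 1 ⇔ 0 = 0
¬B = ¬1/2 = 0
¬B = ¬1/2 = 0
¬B = ¬1/2 = 0
¬B + ¬B = 0 + 0 = 0
¬B ⇒ (¬B + ¬B) = 0 ⇒ 0 = 1
((B ⇒ B) ⇔ (A + A)) ⇔ (¬B ⇒ (¬B + ¬B)) = 0 ⇔ 1 = 0
B + A = 1/2 + 0 = 1/2
(B + A) + A = 1/2 + 0 = 1/2
¬B = ¬1/2 = 0
B ⇒ ¬B = 1/2 ⇒ 0 = 0
¬A = ¬0 = 1
¬A ⇒ A = 1 ⇒ 0 = 0
(B ⇒ ¬B) + (¬A ⇒ A) = 0 + 0 = 0
((B + A) + A) + ((B ⇒ ¬B) + (¬A ⇒ A)) = 1/2 + 0 = 1/2
(((B ⇒ B) ⇔ (A + A)) ⇔ (¬B ⇒ (¬B + ¬B))) + (((B + A) + A) + ((B ⇒ ¬B) + (¬A ⇒ A))) = 0 + 1/2 = 1/2
No assignment yields a value below 1/2, so this is the minimum.

1/2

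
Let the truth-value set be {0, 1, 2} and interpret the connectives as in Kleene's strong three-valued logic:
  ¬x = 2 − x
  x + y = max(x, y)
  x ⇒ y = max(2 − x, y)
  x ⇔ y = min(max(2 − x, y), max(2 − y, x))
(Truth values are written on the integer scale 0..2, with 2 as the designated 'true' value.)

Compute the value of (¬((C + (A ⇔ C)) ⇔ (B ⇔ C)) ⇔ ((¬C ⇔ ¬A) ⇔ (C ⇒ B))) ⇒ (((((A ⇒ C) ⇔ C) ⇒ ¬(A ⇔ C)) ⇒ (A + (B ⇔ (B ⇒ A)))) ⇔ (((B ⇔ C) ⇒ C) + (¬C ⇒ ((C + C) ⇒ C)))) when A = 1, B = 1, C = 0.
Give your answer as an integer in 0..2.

A ⇔ C = 1 ⇔ 0 = 1
C + (A ⇔ C) = 0 + 1 = 1
B ⇔ C = 1 ⇔ 0 = 1
(C + (A ⇔ C)) ⇔ (B ⇔ C) = 1 ⇔ 1 = 1
¬((C + (A ⇔ C)) ⇔ (B ⇔ C)) = ¬1 = 1
¬C = ¬0 = 2
¬A = ¬1 = 1
¬C ⇔ ¬A = 2 ⇔ 1 = 1
C ⇒ B = 0 ⇒ 1 = 2
(¬C ⇔ ¬A) ⇔ (C ⇒ B) = 1 ⇔ 2 = 1
¬((C + (A ⇔ C)) ⇔ (B ⇔ C)) ⇔ ((¬C ⇔ ¬A) ⇔ (C ⇒ B)) = 1 ⇔ 1 = 1
A ⇒ C = 1 ⇒ 0 = 1
(A ⇒ C) ⇔ C = 1 ⇔ 0 = 1
A ⇔ C = 1 ⇔ 0 = 1
¬(A ⇔ C) = ¬1 = 1
((A ⇒ C) ⇔ C) ⇒ ¬(A ⇔ C) = 1 ⇒ 1 = 1
B ⇒ A = 1 ⇒ 1 = 1
B ⇔ (B ⇒ A) = 1 ⇔ 1 = 1
A + (B ⇔ (B ⇒ A)) = 1 + 1 = 1
(((A ⇒ C) ⇔ C) ⇒ ¬(A ⇔ C)) ⇒ (A + (B ⇔ (B ⇒ A))) = 1 ⇒ 1 = 1
B ⇔ C = 1 ⇔ 0 = 1
(B ⇔ C) ⇒ C = 1 ⇒ 0 = 1
¬C = ¬0 = 2
C + C = 0 + 0 = 0
(C + C) ⇒ C = 0 ⇒ 0 = 2
¬C ⇒ ((C + C) ⇒ C) = 2 ⇒ 2 = 2
((B ⇔ C) ⇒ C) + (¬C ⇒ ((C + C) ⇒ C)) = 1 + 2 = 2
((((A ⇒ C) ⇔ C) ⇒ ¬(A ⇔ C)) ⇒ (A + (B ⇔ (B ⇒ A)))) ⇔ (((B ⇔ C) ⇒ C) + (¬C ⇒ ((C + C) ⇒ C))) = 1 ⇔ 2 = 1
(¬((C + (A ⇔ C)) ⇔ (B ⇔ C)) ⇔ ((¬C ⇔ ¬A) ⇔ (C ⇒ B))) ⇒ (((((A ⇒ C) ⇔ C) ⇒ ¬(A ⇔ C)) ⇒ (A + (B ⇔ (B ⇒ A)))) ⇔ (((B ⇔ C) ⇒ C) + (¬C ⇒ ((C + C) ⇒ C)))) = 1 ⇒ 1 = 1

1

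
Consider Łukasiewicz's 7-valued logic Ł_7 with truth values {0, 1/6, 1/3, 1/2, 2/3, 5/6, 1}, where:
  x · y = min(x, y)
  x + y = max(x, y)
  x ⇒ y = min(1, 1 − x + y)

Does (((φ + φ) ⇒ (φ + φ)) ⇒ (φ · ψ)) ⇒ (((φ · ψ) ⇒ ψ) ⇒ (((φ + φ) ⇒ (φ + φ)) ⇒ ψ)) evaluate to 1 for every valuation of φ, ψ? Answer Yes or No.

At φ = 1/2, ψ = 5/6, for instance:
φ + φ = 1/2 + 1/2 = 1/2
φ + φ = 1/2 + 1/2 = 1/2
(φ + φ) ⇒ (φ + φ) = 1/2 ⇒ 1/2 = 1
φ · ψ = 1/2 · 5/6 = 1/2
((φ + φ) ⇒ (φ + φ)) ⇒ (φ · ψ) = 1 ⇒ 1/2 = 1/2
(φ · ψ) ⇒ ψ = 1/2 ⇒ 5/6 = 1
((φ + φ) ⇒ (φ + φ)) ⇒ ψ = 1 ⇒ 5/6 = 5/6
((φ · ψ) ⇒ ψ) ⇒ (((φ + φ) ⇒ (φ + φ)) ⇒ ψ) = 1 ⇒ 5/6 = 5/6
(((φ + φ) ⇒ (φ + φ)) ⇒ (φ · ψ)) ⇒ (((φ · ψ) ⇒ ψ) ⇒ (((φ + φ) ⇒ (φ + φ)) ⇒ ψ)) = 1/2 ⇒ 5/6 = 1
and checking the remaining 48 assignments likewise gives ≥ 1 in every case.

Yes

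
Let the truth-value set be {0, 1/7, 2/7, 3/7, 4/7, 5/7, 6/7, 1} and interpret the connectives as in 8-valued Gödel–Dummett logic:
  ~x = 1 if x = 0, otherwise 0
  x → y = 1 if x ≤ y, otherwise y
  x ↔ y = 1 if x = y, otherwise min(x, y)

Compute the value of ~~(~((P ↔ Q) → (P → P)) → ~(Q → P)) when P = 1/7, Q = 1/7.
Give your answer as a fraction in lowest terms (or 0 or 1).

P ↔ Q = 1/7 ↔ 1/7 = 1
P → P = 1/7 → 1/7 = 1
(P ↔ Q) → (P → P) = 1 → 1 = 1
~((P ↔ Q) → (P → P)) = ~1 = 0
Q → P = 1/7 → 1/7 = 1
~(Q → P) = ~1 = 0
~((P ↔ Q) → (P → P)) → ~(Q → P) = 0 → 0 = 1
~(~((P ↔ Q) → (P → P)) → ~(Q → P)) = ~1 = 0
~~(~((P ↔ Q) → (P → P)) → ~(Q → P)) = ~0 = 1

1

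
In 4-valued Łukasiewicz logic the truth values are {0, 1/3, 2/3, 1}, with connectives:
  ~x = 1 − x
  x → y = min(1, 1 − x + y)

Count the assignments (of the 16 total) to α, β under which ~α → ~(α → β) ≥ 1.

6

α = 0, β = 0 ↦ 0  <
α = 0, β = 1/3 ↦ 0  <
α = 0, β = 2/3 ↦ 0  <
α = 0, β = 1 ↦ 0  <
α = 1/3, β = 0 ↦ 2/3  <
α = 1/3, β = 1/3 ↦ 1/3  <
α = 1/3, β = 2/3 ↦ 1/3  <
α = 1/3, β = 1 ↦ 1/3  <
α = 2/3, β = 0 ↦ 1  ≥
α = 2/3, β = 1/3 ↦ 1  ≥
α = 2/3, β = 2/3 ↦ 2/3  <
α = 2/3, β = 1 ↦ 2/3  <
α = 1, β = 0 ↦ 1  ≥
α = 1, β = 1/3 ↦ 1  ≥
α = 1, β = 2/3 ↦ 1  ≥
α = 1, β = 1 ↦ 1  ≥
So 6 of the 16 assignments meet the threshold.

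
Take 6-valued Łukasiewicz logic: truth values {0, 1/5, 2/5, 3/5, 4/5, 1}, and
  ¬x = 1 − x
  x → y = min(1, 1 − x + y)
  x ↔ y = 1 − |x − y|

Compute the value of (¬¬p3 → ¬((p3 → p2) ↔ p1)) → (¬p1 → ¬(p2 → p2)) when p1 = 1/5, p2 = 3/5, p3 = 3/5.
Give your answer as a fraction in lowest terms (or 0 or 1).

¬p3 = ¬3/5 = 2/5
¬¬p3 = ¬2/5 = 3/5
p3 → p2 = 3/5 → 3/5 = 1
(p3 → p2) ↔ p1 = 1 ↔ 1/5 = 1/5
¬((p3 → p2) ↔ p1) = ¬1/5 = 4/5
¬¬p3 → ¬((p3 → p2) ↔ p1) = 3/5 → 4/5 = 1
¬p1 = ¬1/5 = 4/5
p2 → p2 = 3/5 → 3/5 = 1
¬(p2 → p2) = ¬1 = 0
¬p1 → ¬(p2 → p2) = 4/5 → 0 = 1/5
(¬¬p3 → ¬((p3 → p2) ↔ p1)) → (¬p1 → ¬(p2 → p2)) = 1 → 1/5 = 1/5

1/5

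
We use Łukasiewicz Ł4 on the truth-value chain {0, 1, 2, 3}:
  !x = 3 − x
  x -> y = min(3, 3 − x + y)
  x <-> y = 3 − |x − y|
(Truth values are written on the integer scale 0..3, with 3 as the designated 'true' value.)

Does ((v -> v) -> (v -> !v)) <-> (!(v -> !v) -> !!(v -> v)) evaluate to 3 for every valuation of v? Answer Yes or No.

No

Counterexample: take v = 2.
v -> v = 2 -> 2 = 3
!v = !2 = 1
v -> !v = 2 -> 1 = 2
(v -> v) -> (v -> !v) = 3 -> 2 = 2
!v = !2 = 1
v -> !v = 2 -> 1 = 2
!(v -> !v) = !2 = 1
v -> v = 2 -> 2 = 3
!(v -> v) = !3 = 0
!!(v -> v) = !0 = 3
!(v -> !v) -> !!(v -> v) = 1 -> 3 = 3
((v -> v) -> (v -> !v)) <-> (!(v -> !v) -> !!(v -> v)) = 2 <-> 3 = 2
This gives 2 ≠ 3.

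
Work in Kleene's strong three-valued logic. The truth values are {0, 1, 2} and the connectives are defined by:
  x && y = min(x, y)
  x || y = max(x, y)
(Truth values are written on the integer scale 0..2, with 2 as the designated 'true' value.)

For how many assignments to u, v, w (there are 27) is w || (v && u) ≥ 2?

11

value 2: 11 assignments (counts)
value 1: 11 assignments
value 0: 5 assignments
So 11 of the 27 assignments meet the threshold.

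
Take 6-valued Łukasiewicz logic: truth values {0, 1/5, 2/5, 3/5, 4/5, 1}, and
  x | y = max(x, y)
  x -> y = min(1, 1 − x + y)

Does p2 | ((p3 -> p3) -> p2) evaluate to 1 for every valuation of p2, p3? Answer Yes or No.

No

Counterexample: take p2 = 0, p3 = 0.
p3 -> p3 = 0 -> 0 = 1
(p3 -> p3) -> p2 = 1 -> 0 = 0
p2 | ((p3 -> p3) -> p2) = 0 | 0 = 0
This gives 0 ≠ 1.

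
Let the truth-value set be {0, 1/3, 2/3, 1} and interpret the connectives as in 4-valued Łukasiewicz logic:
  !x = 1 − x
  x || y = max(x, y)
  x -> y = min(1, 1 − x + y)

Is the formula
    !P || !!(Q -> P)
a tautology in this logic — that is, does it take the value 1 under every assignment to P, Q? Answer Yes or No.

No

Counterexample: take P = 1/3, Q = 2/3.
!P = !1/3 = 2/3
Q -> P = 2/3 -> 1/3 = 2/3
!(Q -> P) = !2/3 = 1/3
!!(Q -> P) = !1/3 = 2/3
!P || !!(Q -> P) = 2/3 || 2/3 = 2/3
This gives 2/3 ≠ 1.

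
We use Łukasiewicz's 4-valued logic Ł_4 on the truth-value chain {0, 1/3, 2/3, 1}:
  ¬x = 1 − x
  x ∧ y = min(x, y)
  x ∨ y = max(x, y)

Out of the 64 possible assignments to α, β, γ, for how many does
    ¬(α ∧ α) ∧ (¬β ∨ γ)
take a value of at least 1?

7

value 1: 7 assignments (counts)
value 2/3: 17 assignments
value 1/3: 21 assignments
value 0: 19 assignments
So 7 of the 64 assignments meet the threshold.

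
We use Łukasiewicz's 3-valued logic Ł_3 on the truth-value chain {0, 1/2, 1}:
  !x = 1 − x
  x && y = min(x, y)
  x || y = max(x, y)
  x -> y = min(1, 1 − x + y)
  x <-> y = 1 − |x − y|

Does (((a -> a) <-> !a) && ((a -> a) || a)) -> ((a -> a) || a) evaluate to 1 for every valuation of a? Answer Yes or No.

Yes

a = 0 ↦ 1
a = 1/2 ↦ 1
a = 1 ↦ 1
Every assignment gives a value ≥ 1.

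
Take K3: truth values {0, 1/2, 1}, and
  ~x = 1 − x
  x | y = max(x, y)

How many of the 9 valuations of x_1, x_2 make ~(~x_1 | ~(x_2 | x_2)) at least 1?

x_1 = 0, x_2 = 0 ↦ 0  <
x_1 = 0, x_2 = 1/2 ↦ 0  <
x_1 = 0, x_2 = 1 ↦ 0  <
x_1 = 1/2, x_2 = 0 ↦ 0  <
x_1 = 1/2, x_2 = 1/2 ↦ 1/2  <
x_1 = 1/2, x_2 = 1 ↦ 1/2  <
x_1 = 1, x_2 = 0 ↦ 0  <
x_1 = 1, x_2 = 1/2 ↦ 1/2  <
x_1 = 1, x_2 = 1 ↦ 1  ≥
So 1 of the 9 assignments meets the threshold.

1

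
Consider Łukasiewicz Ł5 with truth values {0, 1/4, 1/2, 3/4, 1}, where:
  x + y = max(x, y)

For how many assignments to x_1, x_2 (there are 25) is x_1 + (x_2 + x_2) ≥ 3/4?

16

value 1: 9 assignments (counts)
value 3/4: 7 assignments (counts)
value 1/2: 5 assignments
value 1/4: 3 assignments
value 0: 1 assignment
So 16 of the 25 assignments meet the threshold.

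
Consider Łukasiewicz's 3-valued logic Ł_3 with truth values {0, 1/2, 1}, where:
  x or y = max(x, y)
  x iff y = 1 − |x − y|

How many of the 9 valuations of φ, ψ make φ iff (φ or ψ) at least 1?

φ = 0, ψ = 0 ↦ 1  ≥
φ = 0, ψ = 1/2 ↦ 1/2  <
φ = 0, ψ = 1 ↦ 0  <
φ = 1/2, ψ = 0 ↦ 1  ≥
φ = 1/2, ψ = 1/2 ↦ 1  ≥
φ = 1/2, ψ = 1 ↦ 1/2  <
φ = 1, ψ = 0 ↦ 1  ≥
φ = 1, ψ = 1/2 ↦ 1  ≥
φ = 1, ψ = 1 ↦ 1  ≥
So 6 of the 9 assignments meet the threshold.

6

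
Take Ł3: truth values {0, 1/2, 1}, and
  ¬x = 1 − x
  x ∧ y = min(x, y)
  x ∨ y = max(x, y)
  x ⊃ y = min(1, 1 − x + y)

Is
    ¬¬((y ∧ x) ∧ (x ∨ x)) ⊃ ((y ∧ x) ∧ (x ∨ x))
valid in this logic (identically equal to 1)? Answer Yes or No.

Yes

x = 0, y = 0 ↦ 1
x = 0, y = 1/2 ↦ 1
x = 0, y = 1 ↦ 1
x = 1/2, y = 0 ↦ 1
x = 1/2, y = 1/2 ↦ 1
x = 1/2, y = 1 ↦ 1
x = 1, y = 0 ↦ 1
x = 1, y = 1/2 ↦ 1
x = 1, y = 1 ↦ 1
Every assignment gives a value ≥ 1.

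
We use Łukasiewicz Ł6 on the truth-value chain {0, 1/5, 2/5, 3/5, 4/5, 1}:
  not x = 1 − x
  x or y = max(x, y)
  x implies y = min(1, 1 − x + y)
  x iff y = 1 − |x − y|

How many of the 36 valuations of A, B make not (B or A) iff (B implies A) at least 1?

6

value 1: 6 assignments (counts)
value 4/5: 6 assignments
value 3/5: 6 assignments
value 2/5: 6 assignments
value 1/5: 6 assignments
value 0: 6 assignments
So 6 of the 36 assignments meet the threshold.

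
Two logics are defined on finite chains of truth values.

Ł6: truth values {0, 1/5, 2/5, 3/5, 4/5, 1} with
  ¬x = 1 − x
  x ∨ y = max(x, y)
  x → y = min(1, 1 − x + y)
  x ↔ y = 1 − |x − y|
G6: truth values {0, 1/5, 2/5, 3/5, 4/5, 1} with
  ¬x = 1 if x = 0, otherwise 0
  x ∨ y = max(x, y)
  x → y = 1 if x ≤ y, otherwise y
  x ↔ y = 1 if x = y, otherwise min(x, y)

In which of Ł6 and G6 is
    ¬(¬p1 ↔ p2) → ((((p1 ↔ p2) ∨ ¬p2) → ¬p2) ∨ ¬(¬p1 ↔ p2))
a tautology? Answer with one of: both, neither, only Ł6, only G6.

In Ł6: every assignment gives 1 — tautology.
In G6: every assignment gives 1 — tautology.

both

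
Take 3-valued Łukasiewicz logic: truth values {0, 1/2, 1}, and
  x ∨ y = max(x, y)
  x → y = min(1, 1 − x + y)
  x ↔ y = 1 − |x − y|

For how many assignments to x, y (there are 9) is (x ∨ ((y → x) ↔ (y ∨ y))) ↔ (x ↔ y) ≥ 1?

4

x = 0, y = 0 ↦ 0  <
x = 0, y = 1/2 ↦ 1/2  <
x = 0, y = 1 ↦ 1  ≥
x = 1/2, y = 0 ↦ 1  ≥
x = 1/2, y = 1/2 ↦ 1/2  <
x = 1/2, y = 1 ↦ 1  ≥
x = 1, y = 0 ↦ 0  <
x = 1, y = 1/2 ↦ 1/2  <
x = 1, y = 1 ↦ 1  ≥
So 4 of the 9 assignments meet the threshold.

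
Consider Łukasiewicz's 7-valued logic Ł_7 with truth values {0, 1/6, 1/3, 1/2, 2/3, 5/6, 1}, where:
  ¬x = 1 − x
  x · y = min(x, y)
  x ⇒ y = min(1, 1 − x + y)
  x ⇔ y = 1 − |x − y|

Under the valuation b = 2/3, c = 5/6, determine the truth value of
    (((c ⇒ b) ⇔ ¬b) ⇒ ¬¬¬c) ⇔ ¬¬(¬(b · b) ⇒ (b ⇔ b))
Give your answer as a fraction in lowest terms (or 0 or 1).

2/3

c ⇒ b = 5/6 ⇒ 2/3 = 5/6
¬b = ¬2/3 = 1/3
(c ⇒ b) ⇔ ¬b = 5/6 ⇔ 1/3 = 1/2
¬c = ¬5/6 = 1/6
¬¬c = ¬1/6 = 5/6
¬¬¬c = ¬5/6 = 1/6
((c ⇒ b) ⇔ ¬b) ⇒ ¬¬¬c = 1/2 ⇒ 1/6 = 2/3
b · b = 2/3 · 2/3 = 2/3
¬(b · b) = ¬2/3 = 1/3
b ⇔ b = 2/3 ⇔ 2/3 = 1
¬(b · b) ⇒ (b ⇔ b) = 1/3 ⇒ 1 = 1
¬(¬(b · b) ⇒ (b ⇔ b)) = ¬1 = 0
¬¬(¬(b · b) ⇒ (b ⇔ b)) = ¬0 = 1
(((c ⇒ b) ⇔ ¬b) ⇒ ¬¬¬c) ⇔ ¬¬(¬(b · b) ⇒ (b ⇔ b)) = 2/3 ⇔ 1 = 2/3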